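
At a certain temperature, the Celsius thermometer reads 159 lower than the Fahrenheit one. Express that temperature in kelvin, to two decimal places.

Let x be the Fahrenheit reading; then the Celsius reading is 5/9·x - 17.7778.
(5/9·x - 17.7778) - x = -159  ⇒  (-4/9)·x = -141.222  ⇒  x = 317.7500°F.
In Celsius: (317.75 - 32) × 5/9 = 158.7500°C.
In kelvin: 158.7500 + 273.15 = 431.90 K.

431.90 K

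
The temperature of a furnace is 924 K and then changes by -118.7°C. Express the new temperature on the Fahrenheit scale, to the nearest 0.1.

989.9°F

Initial temperature in Celsius: 924 - 273.15 = 650.8500°C.
Final Celsius temperature: 650.8500 - 118.7000 = 532.1500°C.
In Fahrenheit: 532.1500 × 1.8 + 32 = 989.9°F.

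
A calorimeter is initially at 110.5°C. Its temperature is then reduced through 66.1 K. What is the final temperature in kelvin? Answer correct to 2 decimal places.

The 66.1 K change is an interval; Kelvin and Celsius degrees are the same size, so ΔC = -66.1°C.
Final Celsius temperature: 110.5000 - 66.1000 = 44.4000°C.
In kelvin: 44.4000 + 273.15 = 317.55 K.

317.55 K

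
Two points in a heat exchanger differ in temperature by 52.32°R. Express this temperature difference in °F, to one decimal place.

52.3°F

Rankine and Fahrenheit degrees are the same size, so the interval is unchanged: 52.3.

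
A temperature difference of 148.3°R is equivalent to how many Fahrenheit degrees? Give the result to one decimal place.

Rankine and Fahrenheit degrees are the same size, so the interval is unchanged: 148.3.

148.3°F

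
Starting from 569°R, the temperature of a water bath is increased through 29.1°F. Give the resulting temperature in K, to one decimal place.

Initial temperature in Celsius: (569 - 491.67) × 5/9 = 42.9611°C.
The 29.1°F change is an interval, so only the factor 5/9 applies: +29.1 × 5/9 = +16.1667°C.
Final Celsius temperature: 42.9611 + 16.1667 = 59.1278°C.
In kelvin: 59.1278 + 273.15 = 332.3 K.

332.3 K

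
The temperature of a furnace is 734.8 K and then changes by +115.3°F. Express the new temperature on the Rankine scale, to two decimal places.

Initial temperature in Celsius: 734.8 - 273.15 = 461.6500°C.
The 115.3°F change is an interval, so only the factor 5/9 applies: +115.3 × 5/9 = +64.0556°C.
Final Celsius temperature: 461.6500 + 64.0556 = 525.7056°C.
In Rankine: 525.7056 × 1.8 + 491.67 = 1437.94°R.

1437.94°R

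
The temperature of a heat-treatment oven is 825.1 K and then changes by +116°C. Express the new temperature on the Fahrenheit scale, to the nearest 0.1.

1234.3°F

Initial temperature in Celsius: 825.1 - 273.15 = 551.9500°C.
Final Celsius temperature: 551.9500 + 116.0000 = 667.9500°C.
In Fahrenheit: 667.9500 × 1.8 + 32 = 1234.3°F.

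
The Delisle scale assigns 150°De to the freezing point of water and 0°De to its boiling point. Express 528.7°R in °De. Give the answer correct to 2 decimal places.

First in Celsius: (528.7 - 491.67) × 5/9 = 20.5722°C.
Linearly onto the Delisle scale: 150 + (20.5722 / 100) × (0 - 150) = 119.14°De.

119.14°De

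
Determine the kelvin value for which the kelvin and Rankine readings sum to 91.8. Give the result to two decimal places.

32.79 K

Let K be the kelvin reading. The Rankine reading is R = 1.8·K.
Require K + R = 91.8: (2.8)·K = 91.8.
K = (91.8) / (2.8) = 32.79.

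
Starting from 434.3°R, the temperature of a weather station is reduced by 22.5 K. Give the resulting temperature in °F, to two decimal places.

-65.87°F

Initial temperature in Celsius: (434.3 - 491.67) × 5/9 = -31.8722°C.
The 22.5 K change is an interval; Kelvin and Celsius degrees are the same size, so ΔC = -22.5°C.
Final Celsius temperature: -31.8722 - 22.5000 = -54.3722°C.
In Fahrenheit: -54.3722 × 1.8 + 32 = -65.87°F.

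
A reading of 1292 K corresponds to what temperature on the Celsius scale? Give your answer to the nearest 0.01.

In Celsius: 1292 - 273.15 = 1018.8500°C.

1018.85°C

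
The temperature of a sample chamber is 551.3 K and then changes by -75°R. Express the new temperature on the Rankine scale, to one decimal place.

917.3°R

Initial temperature in Celsius: 551.3 - 273.15 = 278.1500°C.
The 75°R change is an interval, so only the factor 5/9 applies: -75 × 5/9 = -41.6667°C.
Final Celsius temperature: 278.1500 - 41.6667 = 236.4833°C.
In Rankine: 236.4833 × 1.8 + 491.67 = 917.3°R.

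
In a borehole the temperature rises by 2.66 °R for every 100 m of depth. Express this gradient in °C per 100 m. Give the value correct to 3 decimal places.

1.478 °C/100 m

The quantity depends on a temperature interval, so only the ratio of degree sizes applies; the offset between the scales is irrelevant.
A change of 1°R is a change of 5/9°C, so 2.66 × 5/9 = 1.478.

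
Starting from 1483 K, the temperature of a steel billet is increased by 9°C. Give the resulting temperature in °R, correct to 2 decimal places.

Initial temperature in Celsius: 1483 - 273.15 = 1209.8500°C.
Final Celsius temperature: 1209.8500 + 9.0000 = 1218.8500°C.
In Rankine: 1218.8500 × 1.8 + 491.67 = 2685.60°R.

2685.60°R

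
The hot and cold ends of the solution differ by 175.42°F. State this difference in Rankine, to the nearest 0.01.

175.42°R

Fahrenheit and Rankine degrees are the same size, so the interval is unchanged: 175.42.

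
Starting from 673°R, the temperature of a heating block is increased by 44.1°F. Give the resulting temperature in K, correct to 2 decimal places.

Initial temperature in Celsius: (673 - 491.67) × 5/9 = 100.7389°C.
The 44.1°F change is an interval, so only the factor 5/9 applies: +44.1 × 5/9 = +24.5000°C.
Final Celsius temperature: 100.7389 + 24.5000 = 125.2389°C.
In kelvin: 125.2389 + 273.15 = 398.39 K.

398.39 K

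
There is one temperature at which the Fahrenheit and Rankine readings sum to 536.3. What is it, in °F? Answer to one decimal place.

38.3°F

Let F be the Fahrenheit reading. The Rankine reading is R = 1·F + 459.67.
Require F + R = 536.3: (2)·F + 459.67 = 536.3.
F = (536.3 - 459.67) / (2) = 38.3.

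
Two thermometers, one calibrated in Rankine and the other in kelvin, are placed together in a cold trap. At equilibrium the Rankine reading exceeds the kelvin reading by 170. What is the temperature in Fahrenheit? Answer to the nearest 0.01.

Let x be the Rankine reading; then the kelvin reading is 5/9·x.
(5/9·x) - x = -170  ⇒  (-4/9)·x = -170  ⇒  x = 382.5000°R.
In Celsius: (382.5 - 491.67) × 5/9 = -60.6500°C.
In Fahrenheit: -60.6500 × 1.8 + 32 = -77.17°F.

-77.17°F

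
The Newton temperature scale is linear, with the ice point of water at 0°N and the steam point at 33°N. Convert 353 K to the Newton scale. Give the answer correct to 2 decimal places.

First in Celsius: 353 - 273.15 = 79.8500°C.
Linearly onto the Newton scale: 0 + (79.8500 / 100) × (33 - 0) = 26.35°N.

26.35°N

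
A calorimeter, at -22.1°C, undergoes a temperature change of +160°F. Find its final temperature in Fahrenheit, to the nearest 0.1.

152.2°F

The 160°F change is an interval, so only the factor 5/9 applies: +160 × 5/9 = +88.8889°C.
Final Celsius temperature: -22.1000 + 88.8889 = 66.7889°C.
In Fahrenheit: 66.7889 × 1.8 + 32 = 152.2°F.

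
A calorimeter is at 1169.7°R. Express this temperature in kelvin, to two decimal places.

649.83 K

In Celsius: (1169.7 - 491.67) × 5/9 = 376.6833°C.
In kelvin: 376.6833 + 273.15 = 649.83 K.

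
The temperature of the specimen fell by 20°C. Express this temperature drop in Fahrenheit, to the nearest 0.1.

36.0°F

For a temperature interval the offset drops out; only the factor 1.8 applies.
20 × 1.8 = 36.0.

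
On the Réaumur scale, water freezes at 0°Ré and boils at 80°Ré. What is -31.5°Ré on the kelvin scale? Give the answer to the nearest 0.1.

Linear interpolation between the fixed points: C = (-31.5 - 0) × 100 / (80 - 0) = -39.3750°C.
Then -39.3750 + 273.15 = 233.8 K.

233.8 K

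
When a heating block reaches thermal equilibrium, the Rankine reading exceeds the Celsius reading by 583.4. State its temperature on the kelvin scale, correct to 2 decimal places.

Let x be the Celsius reading; then the Rankine reading is 1.8·x + 491.67.
(1.8·x + 491.67) - x = 583.4  ⇒  (0.8)·x = 91.73  ⇒  x = 114.6625°C.
In kelvin: 114.6625 + 273.15 = 387.81 K.

387.81 K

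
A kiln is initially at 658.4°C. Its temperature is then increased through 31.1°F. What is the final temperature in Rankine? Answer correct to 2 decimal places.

The 31.1°F change is an interval, so only the factor 5/9 applies: +31.1 × 5/9 = +17.2778°C.
Final Celsius temperature: 658.4000 + 17.2778 = 675.6778°C.
In Rankine: 675.6778 × 1.8 + 491.67 = 1707.89°R.

1707.89°R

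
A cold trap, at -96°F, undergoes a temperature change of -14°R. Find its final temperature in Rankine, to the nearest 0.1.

349.7°R

Initial temperature in Celsius: (-96 - 32) × 5/9 = -71.1111°C.
The 14°R change is an interval, so only the factor 5/9 applies: -14 × 5/9 = -7.7778°C.
Final Celsius temperature: -71.1111 - 7.7778 = -78.8889°C.
In Rankine: -78.8889 × 1.8 + 491.67 = 349.7°R.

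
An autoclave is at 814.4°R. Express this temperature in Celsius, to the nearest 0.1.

In Celsius: (814.4 - 491.67) × 5/9 = 179.2944°C.

179.3°C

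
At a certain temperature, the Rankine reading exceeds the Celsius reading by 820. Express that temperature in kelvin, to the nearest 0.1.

683.6 K

Let x be the Celsius reading; then the Rankine reading is 1.8·x + 491.67.
(1.8·x + 491.67) - x = 820  ⇒  (0.8)·x = 328.33  ⇒  x = 410.4125°C.
In kelvin: 410.4125 + 273.15 = 683.6 K.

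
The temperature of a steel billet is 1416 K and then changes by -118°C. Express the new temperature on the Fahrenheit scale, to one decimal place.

1876.7°F

Initial temperature in Celsius: 1416 - 273.15 = 1142.8500°C.
Final Celsius temperature: 1142.8500 - 118.0000 = 1024.8500°C.
In Fahrenheit: 1024.8500 × 1.8 + 32 = 1876.7°F.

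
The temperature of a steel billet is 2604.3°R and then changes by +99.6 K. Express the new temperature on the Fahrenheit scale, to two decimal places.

2323.91°F

Initial temperature in Celsius: (2604.3 - 491.67) × 5/9 = 1173.6833°C.
The 99.6 K change is an interval; Kelvin and Celsius degrees are the same size, so ΔC = +99.6°C.
Final Celsius temperature: 1173.6833 + 99.6000 = 1273.2833°C.
In Fahrenheit: 1273.2833 × 1.8 + 32 = 2323.91°F.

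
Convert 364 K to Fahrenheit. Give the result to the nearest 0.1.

195.5°F

In Celsius: 364 - 273.15 = 90.8500°C.
In Fahrenheit: 90.8500 × 1.8 + 32 = 195.5°F.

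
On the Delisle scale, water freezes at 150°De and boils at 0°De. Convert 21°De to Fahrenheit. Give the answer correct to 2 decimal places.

186.80°F

Linear interpolation between the fixed points: C = (21 - 150) × 100 / (0 - 150) = 86.0000°C.
Then 86.0000 × 1.8 + 32 = 186.80°F.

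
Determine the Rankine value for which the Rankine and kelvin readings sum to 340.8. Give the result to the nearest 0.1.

Let R be the Rankine reading. The kelvin reading is K = 5/9·R.
Require R + K = 340.8: (14/9)·R = 340.8.
R = (340.8) / (14/9) = 219.1.

219.1°R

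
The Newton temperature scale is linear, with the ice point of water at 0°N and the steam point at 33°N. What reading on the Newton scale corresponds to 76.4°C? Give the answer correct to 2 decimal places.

Linearly onto the Newton scale: 0 + (76.4000 / 100) × (33 - 0) = 25.21°N.

25.21°N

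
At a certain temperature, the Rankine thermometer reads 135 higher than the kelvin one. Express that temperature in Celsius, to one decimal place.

-104.4°C

Let x be the kelvin reading; then the Rankine reading is 1.8·x.
(1.8·x) - x = 135  ⇒  (0.8)·x = 135  ⇒  x = 168.7500 K.
In Celsius: 168.75 - 273.15 = -104.4°C.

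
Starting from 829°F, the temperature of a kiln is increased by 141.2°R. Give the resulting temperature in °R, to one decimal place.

Initial temperature in Celsius: (829 - 32) × 5/9 = 442.7778°C.
The 141.2°R change is an interval, so only the factor 5/9 applies: +141.2 × 5/9 = +78.4444°C.
Final Celsius temperature: 442.7778 + 78.4444 = 521.2222°C.
In Rankine: 521.2222 × 1.8 + 491.67 = 1429.9°R.

1429.9°R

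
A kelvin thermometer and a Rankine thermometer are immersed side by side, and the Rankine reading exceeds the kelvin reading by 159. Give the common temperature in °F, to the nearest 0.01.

-101.92°F

Let x be the kelvin reading; then the Rankine reading is 1.8·x.
(1.8·x) - x = 159  ⇒  (0.8)·x = 159  ⇒  x = 198.7500 K.
In Celsius: 198.75 - 273.15 = -74.4000°C.
In Fahrenheit: -74.4000 × 1.8 + 32 = -101.92°F.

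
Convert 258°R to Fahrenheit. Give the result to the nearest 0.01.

In Celsius: (258 - 491.67) × 5/9 = -129.8167°C.
In Fahrenheit: -129.8167 × 1.8 + 32 = -201.67°F.

-201.67°F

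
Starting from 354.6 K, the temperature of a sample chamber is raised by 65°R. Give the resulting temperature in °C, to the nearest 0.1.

117.6°C

Initial temperature in Celsius: 354.6 - 273.15 = 81.4500°C.
The 65°R change is an interval, so only the factor 5/9 applies: +65 × 5/9 = +36.1111°C.
Final Celsius temperature: 81.4500 + 36.1111 = 117.5611°C.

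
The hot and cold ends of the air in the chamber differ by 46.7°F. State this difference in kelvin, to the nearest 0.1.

25.9 K

Only the scale ratio 5/9 matters for a change in temperature.
46.7 × 5/9 = 25.9.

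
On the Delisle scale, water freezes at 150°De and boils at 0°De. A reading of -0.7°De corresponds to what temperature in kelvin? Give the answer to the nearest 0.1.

373.6 K

Linear interpolation between the fixed points: C = (-0.7 - 150) × 100 / (0 - 150) = 100.4667°C.
Then 100.4667 + 273.15 = 373.6 K.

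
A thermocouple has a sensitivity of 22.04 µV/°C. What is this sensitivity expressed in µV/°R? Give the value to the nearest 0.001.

Since only a temperature interval is involved, the additive offset between the scales drops out.
A change of 1°R is a change of 5/9°C, so per °R the value is 22.04 × 5/9 = 12.244.

12.244 µV/°R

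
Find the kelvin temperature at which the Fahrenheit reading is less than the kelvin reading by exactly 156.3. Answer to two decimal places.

379.21 K

Let K be the kelvin reading. The Fahrenheit reading is F = 1.8·K - 459.67.
Require F - K = -156.3: (0.8)·K - 459.67 = -156.3.
K = (-156.3 + 459.67) / (0.8) = 379.21.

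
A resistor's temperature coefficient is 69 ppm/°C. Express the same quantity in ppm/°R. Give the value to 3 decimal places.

Since only a temperature interval is involved, the additive offset between the scales drops out.
A change of 1°R is a change of 5/9°C, so per °R the value is 69 × 5/9 = 38.333.

38.333 ppm/°R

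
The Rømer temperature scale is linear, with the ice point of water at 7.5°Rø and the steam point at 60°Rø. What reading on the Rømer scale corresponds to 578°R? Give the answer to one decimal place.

First in Celsius: (578 - 491.67) × 5/9 = 47.9611°C.
Linearly onto the Rømer scale: 7.5 + (47.9611 / 100) × (60 - 7.5) = 32.7°Rø.

32.7°Rø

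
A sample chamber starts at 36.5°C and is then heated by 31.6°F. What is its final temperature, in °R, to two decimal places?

The 31.6°F change is an interval, so only the factor 5/9 applies: +31.6 × 5/9 = +17.5556°C.
Final Celsius temperature: 36.5000 + 17.5556 = 54.0556°C.
In Rankine: 54.0556 × 1.8 + 491.67 = 588.97°R.

588.97°R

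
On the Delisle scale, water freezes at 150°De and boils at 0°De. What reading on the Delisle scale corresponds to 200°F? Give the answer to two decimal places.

10.00°De

First in Celsius: (200 - 32) × 5/9 = 93.3333°C.
Linearly onto the Delisle scale: 150 + (93.3333 / 100) × (0 - 150) = 10.00°De.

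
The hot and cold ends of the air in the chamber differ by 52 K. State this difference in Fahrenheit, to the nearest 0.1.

93.6°F

For a temperature interval the offset drops out; only the factor 1.8 applies.
52 × 1.8 = 93.6.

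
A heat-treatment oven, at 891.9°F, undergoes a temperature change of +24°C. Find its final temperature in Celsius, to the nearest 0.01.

501.72°C

Initial temperature in Celsius: (891.9 - 32) × 5/9 = 477.7222°C.
Final Celsius temperature: 477.7222 + 24.0000 = 501.7222°C.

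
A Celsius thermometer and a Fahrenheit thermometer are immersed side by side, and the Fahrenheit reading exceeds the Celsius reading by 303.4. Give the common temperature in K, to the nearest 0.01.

Let x be the Celsius reading; then the Fahrenheit reading is 1.8·x + 32.
(1.8·x + 32) - x = 303.4  ⇒  (0.8)·x = 271.4  ⇒  x = 339.2500°C.
In kelvin: 339.2500 + 273.15 = 612.40 K.

612.40 K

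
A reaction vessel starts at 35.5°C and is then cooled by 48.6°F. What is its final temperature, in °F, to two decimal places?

The 48.6°F change is an interval, so only the factor 5/9 applies: -48.6 × 5/9 = -27.0000°C.
Final Celsius temperature: 35.5000 - 27.0000 = 8.5000°C.
In Fahrenheit: 8.5000 × 1.8 + 32 = 47.30°F.

47.30°F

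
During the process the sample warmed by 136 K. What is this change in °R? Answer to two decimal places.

An interval of 1 K corresponds to 1.8°R.
136 × 1.8 = 244.80.

244.80°R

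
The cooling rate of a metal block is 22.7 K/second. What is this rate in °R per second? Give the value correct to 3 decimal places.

40.860 °R/second

The quantity depends on a temperature interval, so only the ratio of degree sizes applies; the offset between the scales is irrelevant.
A change of 1 K is a change of 1.8°R, so 22.7 × 1.8 = 40.860.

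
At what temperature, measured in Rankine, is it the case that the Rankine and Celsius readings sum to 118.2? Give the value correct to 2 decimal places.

Let R be the Rankine reading. The Celsius reading is C = 5/9·R - 273.15.
Require R + C = 118.2: (14/9)·R - 273.15 = 118.2.
R = (118.2 + 273.15) / (14/9) = 251.58.

251.58°R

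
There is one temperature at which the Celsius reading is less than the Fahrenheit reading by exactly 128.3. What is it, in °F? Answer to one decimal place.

Let F be the Fahrenheit reading. The Celsius reading is C = 5/9·F - 17.7778.
Require C - F = -128.3: (-4/9)·F - 17.7778 = -128.3.
F = (-128.3 + 17.7778) / (-4/9) = 248.7.

248.7°F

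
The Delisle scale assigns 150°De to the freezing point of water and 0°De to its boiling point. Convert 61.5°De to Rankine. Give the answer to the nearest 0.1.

Linear interpolation between the fixed points: C = (61.5 - 150) × 100 / (0 - 150) = 59.0000°C.
Then 59.0000 × 1.8 + 491.67 = 597.9°R.

597.9°R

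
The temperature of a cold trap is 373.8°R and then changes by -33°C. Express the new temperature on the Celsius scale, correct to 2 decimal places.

Initial temperature in Celsius: (373.8 - 491.67) × 5/9 = -65.4833°C.
Final Celsius temperature: -65.4833 - 33.0000 = -98.4833°C.

-98.48°C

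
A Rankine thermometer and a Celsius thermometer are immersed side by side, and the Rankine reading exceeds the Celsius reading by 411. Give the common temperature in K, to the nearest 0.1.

172.3 K

Let x be the Rankine reading; then the Celsius reading is 5/9·x - 273.15.
(5/9·x - 273.15) - x = -411  ⇒  (-4/9)·x = -137.85  ⇒  x = 310.1625°R.
In Celsius: (310.1625 - 491.67) × 5/9 = -100.8375°C.
In kelvin: -100.8375 + 273.15 = 172.3 K.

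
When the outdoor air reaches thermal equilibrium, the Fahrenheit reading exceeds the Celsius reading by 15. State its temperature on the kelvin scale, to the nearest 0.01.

Let x be the Celsius reading; then the Fahrenheit reading is 1.8·x + 32.
(1.8·x + 32) - x = 15  ⇒  (0.8)·x = -17  ⇒  x = -21.2500°C.
In kelvin: -21.2500 + 273.15 = 251.90 K.

251.90 K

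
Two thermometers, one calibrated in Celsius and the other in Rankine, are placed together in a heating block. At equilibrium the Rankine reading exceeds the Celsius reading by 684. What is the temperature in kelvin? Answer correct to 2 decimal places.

513.56 K

Let x be the Celsius reading; then the Rankine reading is 1.8·x + 491.67.
(1.8·x + 491.67) - x = 684  ⇒  (0.8)·x = 192.33  ⇒  x = 240.4125°C.
In kelvin: 240.4125 + 273.15 = 513.56 K.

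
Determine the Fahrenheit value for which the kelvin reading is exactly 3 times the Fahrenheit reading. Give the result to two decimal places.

Let F be the Fahrenheit reading. The kelvin reading is K = 5/9·F + 255.372.
Require K = 3·F: 5/9·F + 255.372 = 3·F.
(-22/9)·F = -255.372  ⇒  F = 104.47.

104.47°F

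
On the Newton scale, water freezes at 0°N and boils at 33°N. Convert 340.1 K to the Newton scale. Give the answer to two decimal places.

22.09°N

First in Celsius: 340.1 - 273.15 = 66.9500°C.
Linearly onto the Newton scale: 0 + (66.9500 / 100) × (33 - 0) = 22.09°N.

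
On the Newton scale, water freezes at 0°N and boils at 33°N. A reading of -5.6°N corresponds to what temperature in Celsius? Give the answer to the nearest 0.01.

Linear interpolation between the fixed points: C = (-5.6 - 0) × 100 / (33 - 0) = -16.9697°C.

-16.97°C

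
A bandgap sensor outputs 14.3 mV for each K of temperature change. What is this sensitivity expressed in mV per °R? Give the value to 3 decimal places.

7.944 mV per °R

Since only a temperature interval is involved, the additive offset between the scales drops out.
A change of 1°R is a change of 5/9 K, so per °R the value is 14.3 × 5/9 = 7.944.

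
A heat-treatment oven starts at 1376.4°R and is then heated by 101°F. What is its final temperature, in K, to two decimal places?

820.78 K

Initial temperature in Celsius: (1376.4 - 491.67) × 5/9 = 491.5167°C.
The 101°F change is an interval, so only the factor 5/9 applies: +101 × 5/9 = +56.1111°C.
Final Celsius temperature: 491.5167 + 56.1111 = 547.6278°C.
In kelvin: 547.6278 + 273.15 = 820.78 K.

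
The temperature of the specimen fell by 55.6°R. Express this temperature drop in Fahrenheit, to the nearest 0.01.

55.60°F

Rankine and Fahrenheit degrees are the same size, so the interval is unchanged: 55.60.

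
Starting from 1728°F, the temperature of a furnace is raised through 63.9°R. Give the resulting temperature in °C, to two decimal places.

977.72°C

Initial temperature in Celsius: (1728 - 32) × 5/9 = 942.2222°C.
The 63.9°R change is an interval, so only the factor 5/9 applies: +63.9 × 5/9 = +35.5000°C.
Final Celsius temperature: 942.2222 + 35.5000 = 977.7222°C.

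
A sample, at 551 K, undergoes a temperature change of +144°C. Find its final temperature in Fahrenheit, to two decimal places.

791.33°F

Initial temperature in Celsius: 551 - 273.15 = 277.8500°C.
Final Celsius temperature: 277.8500 + 144.0000 = 421.8500°C.
In Fahrenheit: 421.8500 × 1.8 + 32 = 791.33°F.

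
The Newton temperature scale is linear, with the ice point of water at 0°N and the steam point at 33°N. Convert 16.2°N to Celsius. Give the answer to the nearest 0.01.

Linear interpolation between the fixed points: C = (16.2 - 0) × 100 / (33 - 0) = 49.0909°C.

49.09°C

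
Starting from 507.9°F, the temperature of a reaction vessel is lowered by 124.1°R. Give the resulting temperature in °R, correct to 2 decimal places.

Initial temperature in Celsius: (507.9 - 32) × 5/9 = 264.3889°C.
The 124.1°R change is an interval, so only the factor 5/9 applies: -124.1 × 5/9 = -68.9444°C.
Final Celsius temperature: 264.3889 - 68.9444 = 195.4444°C.
In Rankine: 195.4444 × 1.8 + 491.67 = 843.47°R.

843.47°R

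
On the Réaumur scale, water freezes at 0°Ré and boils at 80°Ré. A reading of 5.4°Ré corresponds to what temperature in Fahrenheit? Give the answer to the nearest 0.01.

Linear interpolation between the fixed points: C = (5.4 - 0) × 100 / (80 - 0) = 6.7500°C.
Then 6.7500 × 1.8 + 32 = 44.15°F.

44.15°F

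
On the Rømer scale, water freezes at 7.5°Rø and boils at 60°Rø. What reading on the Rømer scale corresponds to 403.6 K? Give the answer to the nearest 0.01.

First in Celsius: 403.6 - 273.15 = 130.4500°C.
Linearly onto the Rømer scale: 7.5 + (130.4500 / 100) × (60 - 7.5) = 75.99°Rø.

75.99°Rø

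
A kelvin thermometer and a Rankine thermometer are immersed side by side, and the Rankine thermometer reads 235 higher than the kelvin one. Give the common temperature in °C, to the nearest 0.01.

Let x be the kelvin reading; then the Rankine reading is 1.8·x.
(1.8·x) - x = 235  ⇒  (0.8)·x = 235  ⇒  x = 293.7500 K.
In Celsius: 293.75 - 273.15 = 20.60°C.

20.60°C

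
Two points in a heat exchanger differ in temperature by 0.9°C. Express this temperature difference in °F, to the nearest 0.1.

Only the scale ratio 1.8 matters for a change in temperature.
0.9 × 1.8 = 1.6.

1.6°F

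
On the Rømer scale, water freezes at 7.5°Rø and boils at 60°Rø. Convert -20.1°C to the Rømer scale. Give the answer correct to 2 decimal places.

-3.05°Rø

Linearly onto the Rømer scale: 7.5 + (-20.1000 / 100) × (60 - 7.5) = -3.05°Rø.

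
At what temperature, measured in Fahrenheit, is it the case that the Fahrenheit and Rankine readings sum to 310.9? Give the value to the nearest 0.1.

Let F be the Fahrenheit reading. The Rankine reading is R = 1·F + 459.67.
Require F + R = 310.9: (2)·F + 459.67 = 310.9.
F = (310.9 - 459.67) / (2) = -74.4.

-74.4°F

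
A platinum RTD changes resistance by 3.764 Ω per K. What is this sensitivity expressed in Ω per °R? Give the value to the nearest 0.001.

2.091 Ω per °R

Since only a temperature interval is involved, the additive offset between the scales drops out.
A change of 1°R is a change of 5/9 K, so per °R the value is 3.764 × 5/9 = 2.091.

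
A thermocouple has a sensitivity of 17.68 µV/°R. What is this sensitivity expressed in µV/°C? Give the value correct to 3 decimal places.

31.824 µV/°C

Since only a temperature interval is involved, the additive offset between the scales drops out.
A change of 1°C is a change of 1.8°R, so per °C the value is 17.68 × 1.8 = 31.824.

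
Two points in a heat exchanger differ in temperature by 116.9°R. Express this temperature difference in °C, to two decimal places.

64.94°C

An interval of 1°R corresponds to 5/9°C.
116.9 × 5/9 = 64.94.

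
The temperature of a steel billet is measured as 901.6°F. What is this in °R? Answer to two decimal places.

1361.27°R

In Celsius: (901.6 - 32) × 5/9 = 483.1111°C.
In Rankine: 483.1111 × 1.8 + 491.67 = 1361.27°R.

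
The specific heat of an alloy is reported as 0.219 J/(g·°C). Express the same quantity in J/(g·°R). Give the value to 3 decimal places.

The quantity depends on a temperature interval, so only the ratio of degree sizes applies; the offset between the scales is irrelevant.
A change of 1°R is a change of 5/9°C, so per °R the value is 0.219 × 5/9 = 0.122.

0.122 J/(g·°R)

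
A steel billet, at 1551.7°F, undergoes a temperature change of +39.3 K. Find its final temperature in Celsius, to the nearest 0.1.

Initial temperature in Celsius: (1551.7 - 32) × 5/9 = 844.2778°C.
The 39.3 K change is an interval; Kelvin and Celsius degrees are the same size, so ΔC = +39.3°C.
Final Celsius temperature: 844.2778 + 39.3000 = 883.5778°C.

883.6°C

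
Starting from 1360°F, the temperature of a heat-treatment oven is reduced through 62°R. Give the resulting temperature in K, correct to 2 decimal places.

976.48 K

Initial temperature in Celsius: (1360 - 32) × 5/9 = 737.7778°C.
The 62°R change is an interval, so only the factor 5/9 applies: -62 × 5/9 = -34.4444°C.
Final Celsius temperature: 737.7778 - 34.4444 = 703.3333°C.
In kelvin: 703.3333 + 273.15 = 976.48 K.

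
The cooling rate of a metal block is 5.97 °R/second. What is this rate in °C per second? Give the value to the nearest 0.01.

3.32 °C/second

The quantity depends on a temperature interval, so only the ratio of degree sizes applies; the offset between the scales is irrelevant.
A change of 1°R is a change of 5/9°C, so 5.97 × 5/9 = 3.32.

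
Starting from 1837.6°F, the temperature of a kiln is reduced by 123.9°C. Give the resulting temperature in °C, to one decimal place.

Initial temperature in Celsius: (1837.6 - 32) × 5/9 = 1003.1111°C.
Final Celsius temperature: 1003.1111 - 123.9000 = 879.2111°C.

879.2°C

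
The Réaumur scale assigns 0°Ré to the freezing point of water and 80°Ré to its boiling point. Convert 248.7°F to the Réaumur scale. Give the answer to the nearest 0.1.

96.3°Ré

First in Celsius: (248.7 - 32) × 5/9 = 120.3889°C.
Linearly onto the Réaumur scale: 0 + (120.3889 / 100) × (80 - 0) = 96.3°Ré.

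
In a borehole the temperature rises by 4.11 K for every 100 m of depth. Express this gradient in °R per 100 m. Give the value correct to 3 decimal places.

7.398 °R/100 m

Since only a temperature interval is involved, the additive offset between the scales drops out.
A change of 1 K is a change of 1.8°R, so 4.11 × 1.8 = 7.398.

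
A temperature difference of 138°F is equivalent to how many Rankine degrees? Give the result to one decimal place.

138.0°R

Fahrenheit and Rankine degrees are the same size, so the interval is unchanged: 138.0.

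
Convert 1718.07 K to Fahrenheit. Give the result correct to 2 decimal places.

In Celsius: 1718.07 - 273.15 = 1444.9200°C.
In Fahrenheit: 1444.9200 × 1.8 + 32 = 2632.86°F.

2632.86°F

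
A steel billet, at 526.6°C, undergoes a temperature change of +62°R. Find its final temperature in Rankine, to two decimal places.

1501.55°R

The 62°R change is an interval, so only the factor 5/9 applies: +62 × 5/9 = +34.4444°C.
Final Celsius temperature: 526.6000 + 34.4444 = 561.0444°C.
In Rankine: 561.0444 × 1.8 + 491.67 = 1501.55°R.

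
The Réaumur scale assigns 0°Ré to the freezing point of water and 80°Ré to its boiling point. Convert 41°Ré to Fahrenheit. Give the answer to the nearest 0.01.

Linear interpolation between the fixed points: C = (41 - 0) × 100 / (80 - 0) = 51.2500°C.
Then 51.2500 × 1.8 + 32 = 124.25°F.

124.25°F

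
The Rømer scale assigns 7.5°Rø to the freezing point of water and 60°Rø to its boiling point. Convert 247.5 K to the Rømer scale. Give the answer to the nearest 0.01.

First in Celsius: 247.5 - 273.15 = -25.6500°C.
Linearly onto the Rømer scale: 7.5 + (-25.6500 / 100) × (60 - 7.5) = -5.97°Rø.

-5.97°Rø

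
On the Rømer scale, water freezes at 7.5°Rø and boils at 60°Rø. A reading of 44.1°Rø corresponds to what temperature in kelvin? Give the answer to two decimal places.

342.86 K

Linear interpolation between the fixed points: C = (44.1 - 7.5) × 100 / (60 - 7.5) = 69.7143°C.
Then 69.7143 + 273.15 = 342.86 K.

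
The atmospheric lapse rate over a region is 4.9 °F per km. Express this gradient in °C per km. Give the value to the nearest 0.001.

The quantity depends on a temperature interval, so only the ratio of degree sizes applies; the offset between the scales is irrelevant.
A change of 1°F is a change of 5/9°C, so 4.9 × 5/9 = 2.722.

2.722 °C/km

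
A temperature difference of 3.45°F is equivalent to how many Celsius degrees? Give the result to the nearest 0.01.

For a temperature interval the offset drops out; only the factor 5/9 applies.
3.45 × 5/9 = 1.92.

1.92°C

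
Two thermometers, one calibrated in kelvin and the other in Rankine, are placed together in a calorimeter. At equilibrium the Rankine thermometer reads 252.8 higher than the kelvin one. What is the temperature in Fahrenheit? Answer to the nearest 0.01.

Let x be the kelvin reading; then the Rankine reading is 1.8·x.
(1.8·x) - x = 252.8  ⇒  (0.8)·x = 252.8  ⇒  x = 316.0000 K.
In Celsius: 316 - 273.15 = 42.8500°C.
In Fahrenheit: 42.8500 × 1.8 + 32 = 109.13°F.

109.13°F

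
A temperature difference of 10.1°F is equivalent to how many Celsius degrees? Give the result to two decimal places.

An interval of 1°F corresponds to 5/9°C.
10.1 × 5/9 = 5.61.

5.61°C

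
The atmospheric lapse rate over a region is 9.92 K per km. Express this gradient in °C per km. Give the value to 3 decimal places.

Since only a temperature interval is involved, the additive offset between the scales drops out.
A change of 1 K is a change of 1°C, so 9.92 × 1 = 9.920.

9.920 °C/km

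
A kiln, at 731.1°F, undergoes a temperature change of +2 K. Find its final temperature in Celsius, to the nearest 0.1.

390.4°C

Initial temperature in Celsius: (731.1 - 32) × 5/9 = 388.3889°C.
The 2 K change is an interval; Kelvin and Celsius degrees are the same size, so ΔC = +2°C.
Final Celsius temperature: 388.3889 + 2.0000 = 390.3889°C.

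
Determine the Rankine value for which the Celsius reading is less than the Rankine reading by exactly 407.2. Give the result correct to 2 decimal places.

Let R be the Rankine reading. The Celsius reading is C = 5/9·R - 273.15.
Require C - R = -407.2: (-4/9)·R - 273.15 = -407.2.
R = (-407.2 + 273.15) / (-4/9) = 301.61.

301.61°R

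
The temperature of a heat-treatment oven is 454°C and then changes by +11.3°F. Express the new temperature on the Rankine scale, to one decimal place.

1320.2°R

The 11.3°F change is an interval, so only the factor 5/9 applies: +11.3 × 5/9 = +6.2778°C.
Final Celsius temperature: 454.0000 + 6.2778 = 460.2778°C.
In Rankine: 460.2778 × 1.8 + 491.67 = 1320.2°R.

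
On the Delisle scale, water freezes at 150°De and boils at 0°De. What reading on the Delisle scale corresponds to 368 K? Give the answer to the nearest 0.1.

First in Celsius: 368 - 273.15 = 94.8500°C.
Linearly onto the Delisle scale: 150 + (94.8500 / 100) × (0 - 150) = 7.7°De.

7.7°De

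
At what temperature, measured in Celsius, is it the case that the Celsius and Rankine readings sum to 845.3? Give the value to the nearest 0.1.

126.3°C

Let C be the Celsius reading. The Rankine reading is R = 1.8·C + 491.67.
Require C + R = 845.3: (2.8)·C + 491.67 = 845.3.
C = (845.3 - 491.67) / (2.8) = 126.3.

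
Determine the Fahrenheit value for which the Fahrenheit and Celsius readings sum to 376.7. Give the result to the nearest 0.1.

253.6°F

Let F be the Fahrenheit reading. The Celsius reading is C = 5/9·F - 17.7778.
Require F + C = 376.7: (14/9)·F - 17.7778 = 376.7.
F = (376.7 + 17.7778) / (14/9) = 253.6.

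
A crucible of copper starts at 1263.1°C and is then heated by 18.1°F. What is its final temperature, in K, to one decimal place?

1546.3 K

The 18.1°F change is an interval, so only the factor 5/9 applies: +18.1 × 5/9 = +10.0556°C.
Final Celsius temperature: 1263.1000 + 10.0556 = 1273.1556°C.
In kelvin: 1273.1556 + 273.15 = 1546.3 K.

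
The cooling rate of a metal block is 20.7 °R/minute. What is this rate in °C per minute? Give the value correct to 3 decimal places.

The quantity depends on a temperature interval, so only the ratio of degree sizes applies; the offset between the scales is irrelevant.
A change of 1°R is a change of 5/9°C, so 20.7 × 5/9 = 11.500.

11.500 °C/minute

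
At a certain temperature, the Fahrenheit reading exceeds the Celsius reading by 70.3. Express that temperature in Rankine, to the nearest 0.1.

577.8°R

Let x be the Fahrenheit reading; then the Celsius reading is 5/9·x - 17.7778.
(5/9·x - 17.7778) - x = -70.3  ⇒  (-4/9)·x = -52.5222  ⇒  x = 118.1750°F.
In Celsius: (118.175 - 32) × 5/9 = 47.8750°C.
In Rankine: 47.8750 × 1.8 + 491.67 = 577.8°R.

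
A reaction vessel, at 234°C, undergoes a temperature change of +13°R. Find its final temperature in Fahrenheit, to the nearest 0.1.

466.2°F

The 13°R change is an interval, so only the factor 5/9 applies: +13 × 5/9 = +7.2222°C.
Final Celsius temperature: 234.0000 + 7.2222 = 241.2222°C.
In Fahrenheit: 241.2222 × 1.8 + 32 = 466.2°F.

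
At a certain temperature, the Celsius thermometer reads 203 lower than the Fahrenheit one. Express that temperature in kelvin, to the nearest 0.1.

Let x be the Fahrenheit reading; then the Celsius reading is 5/9·x - 17.7778.
(5/9·x - 17.7778) - x = -203  ⇒  (-4/9)·x = -185.222  ⇒  x = 416.7500°F.
In Celsius: (416.75 - 32) × 5/9 = 213.7500°C.
In kelvin: 213.7500 + 273.15 = 486.9 K.

486.9 K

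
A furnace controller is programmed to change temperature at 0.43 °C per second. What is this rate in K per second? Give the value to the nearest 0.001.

The quantity depends on a temperature interval, so only the ratio of degree sizes applies; the offset between the scales is irrelevant.
A change of 1°C is a change of 1 K, so 0.43 × 1 = 0.430.

0.430 K/second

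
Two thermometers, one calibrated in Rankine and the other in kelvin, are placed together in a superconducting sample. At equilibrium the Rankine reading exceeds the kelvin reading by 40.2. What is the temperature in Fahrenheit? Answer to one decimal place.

Let x be the Rankine reading; then the kelvin reading is 5/9·x.
(5/9·x) - x = -40.2  ⇒  (-4/9)·x = -40.2  ⇒  x = 90.4500°R.
In Celsius: (90.45 - 491.67) × 5/9 = -222.9000°C.
In Fahrenheit: -222.9000 × 1.8 + 32 = -369.2°F.

-369.2°F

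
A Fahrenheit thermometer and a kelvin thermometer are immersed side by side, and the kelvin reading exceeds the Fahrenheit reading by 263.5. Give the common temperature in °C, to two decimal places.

-27.94°C

Let x be the Fahrenheit reading; then the kelvin reading is 5/9·x + 255.372.
(5/9·x + 255.372) - x = 263.5  ⇒  (-4/9)·x = 8.12778  ⇒  x = -18.2875°F.
In Celsius: (-18.2875 - 32) × 5/9 = -27.94°C.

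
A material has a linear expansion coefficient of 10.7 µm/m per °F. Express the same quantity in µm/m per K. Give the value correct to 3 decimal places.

The quantity depends on a temperature interval, so only the ratio of degree sizes applies; the offset between the scales is irrelevant.
A change of 1 K is a change of 1.8°F, so per K the value is 10.7 × 1.8 = 19.260.

19.260 µm/m per K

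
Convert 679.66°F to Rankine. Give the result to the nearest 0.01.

In Celsius: (679.66 - 32) × 5/9 = 359.8111°C.
In Rankine: 359.8111 × 1.8 + 491.67 = 1139.33°R.

1139.33°R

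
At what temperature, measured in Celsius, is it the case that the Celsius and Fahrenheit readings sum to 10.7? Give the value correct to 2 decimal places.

Let C be the Celsius reading. The Fahrenheit reading is F = 1.8·C + 32.
Require C + F = 10.7: (2.8)·C + 32 = 10.7.
C = (10.7 - 32) / (2.8) = -7.61.

-7.61°C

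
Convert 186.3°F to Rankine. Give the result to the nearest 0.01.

In Celsius: (186.3 - 32) × 5/9 = 85.7222°C.
In Rankine: 85.7222 × 1.8 + 491.67 = 645.97°R.

645.97°R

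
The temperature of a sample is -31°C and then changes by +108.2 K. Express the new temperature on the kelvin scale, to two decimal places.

The 108.2 K change is an interval; Kelvin and Celsius degrees are the same size, so ΔC = +108.2°C.
Final Celsius temperature: -31.0000 + 108.2000 = 77.2000°C.
In kelvin: 77.2000 + 273.15 = 350.35 K.

350.35 K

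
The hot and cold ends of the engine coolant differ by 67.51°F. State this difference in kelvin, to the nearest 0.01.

37.51 K

Only the scale ratio 5/9 matters for a change in temperature.
67.51 × 5/9 = 37.51.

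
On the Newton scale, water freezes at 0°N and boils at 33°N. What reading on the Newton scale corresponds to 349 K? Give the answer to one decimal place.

25.0°N

First in Celsius: 349 - 273.15 = 75.8500°C.
Linearly onto the Newton scale: 0 + (75.8500 / 100) × (33 - 0) = 25.0°N.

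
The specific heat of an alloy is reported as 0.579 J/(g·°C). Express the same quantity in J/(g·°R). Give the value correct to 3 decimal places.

The quantity depends on a temperature interval, so only the ratio of degree sizes applies; the offset between the scales is irrelevant.
A change of 1°R is a change of 5/9°C, so per °R the value is 0.579 × 5/9 = 0.322.

0.322 J/(g·°R)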